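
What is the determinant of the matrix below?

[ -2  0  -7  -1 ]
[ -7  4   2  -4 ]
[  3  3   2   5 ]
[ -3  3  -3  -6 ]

-1320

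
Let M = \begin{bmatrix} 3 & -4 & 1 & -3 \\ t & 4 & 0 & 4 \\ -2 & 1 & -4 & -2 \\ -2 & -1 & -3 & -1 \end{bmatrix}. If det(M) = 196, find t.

-9

Expanding along the column containing t, det(M) is linear in t: det(M) = (-32)·t + (-92).
Set (-32)·t + (-92) = 196  ⇒  (-32)·t = 288  ⇒  t = -9.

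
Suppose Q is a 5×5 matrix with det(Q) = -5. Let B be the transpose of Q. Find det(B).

det(Qᵀ) = det(Q).
det(B) = (1)·(-5) = -5

The determinant is -5.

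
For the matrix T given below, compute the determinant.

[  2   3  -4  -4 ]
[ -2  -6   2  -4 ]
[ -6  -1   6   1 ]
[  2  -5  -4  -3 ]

484

Expand along row 1:
  + (2) · M_11   where M_11 = det([-6 2 -4; -1 6 1; -5 -4 -3]) = -68
  − (3) · M_12   where M_12 = det([-2 2 -4; -6 6 1; 2 -4 -3]) = -52
  + (-4) · M_13   where M_13 = det([-2 -6 -4; -6 -1 1; 2 -5 -3]) = -48
  − (-4) · M_14   where M_14 = det([-2 -6 2; -6 -1 6; 2 -5 -4]) = 68
det = (+1)·(2)·(-68) + (-1)·(3)·(-52) + (+1)·(-4)·(-48) + (-1)·(-4)·(68) = 484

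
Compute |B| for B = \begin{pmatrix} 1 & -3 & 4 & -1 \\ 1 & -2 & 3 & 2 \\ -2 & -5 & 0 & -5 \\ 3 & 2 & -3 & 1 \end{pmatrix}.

Expand along row 3 (it has 1 zero):
  + (-2) · M_31   where M_31 = det([-3 4 -1; -2 3 2; 2 -3 1]) = -3
  − (-5) · M_32   where M_32 = det([1 4 -1; 1 3 2; 3 -3 1]) = 41
  − (-5) · M_34   where M_34 = det([1 -3 4; 1 -2 3; 3 2 -3]) = -4
det = (+1)·(-2)·(-3) + (-1)·(-5)·(41) + (-1)·(-5)·(-4) = 191

191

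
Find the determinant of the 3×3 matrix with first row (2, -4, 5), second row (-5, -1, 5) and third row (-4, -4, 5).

Expand along row 1:
  + 2 · |-1 5; -4 5| = 2·(-5 − (-20)) = 30
  − (-4) · |-5 5; -4 5| = −(-4)·(-25 − (-20)) = -20
  + 5 · |-5 -1; -4 -4| = 5·(20 − 4) = 80
Sum: (30) + (-20) + (80) = 90

The determinant is 90.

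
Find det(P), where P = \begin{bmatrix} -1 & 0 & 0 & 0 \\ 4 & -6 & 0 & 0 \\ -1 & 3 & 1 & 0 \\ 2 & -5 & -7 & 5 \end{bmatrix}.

P is lower triangular, so det(P) is the product of the diagonal entries:
det = (-1) · (-6) · (1) · (5) = 30

det(P) = 30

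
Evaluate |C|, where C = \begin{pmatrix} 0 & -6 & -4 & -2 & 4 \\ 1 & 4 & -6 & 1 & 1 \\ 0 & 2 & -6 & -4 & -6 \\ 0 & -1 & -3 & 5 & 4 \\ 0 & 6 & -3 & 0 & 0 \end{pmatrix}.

The determinant is -2016.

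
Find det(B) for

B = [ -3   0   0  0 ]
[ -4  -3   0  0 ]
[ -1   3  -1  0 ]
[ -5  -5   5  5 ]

det(B) = -45

B is lower triangular, so det(B) is the product of the diagonal entries:
det = (-3) · (-3) · (-1) · (5) = -45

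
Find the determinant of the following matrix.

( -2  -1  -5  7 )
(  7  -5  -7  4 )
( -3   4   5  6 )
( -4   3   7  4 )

-999

Expand along row 1:
  + (-2) · M_11   where M_11 = det([-5 -7 4; 4 5 6; 3 7 4]) = 148
  − (-1) · M_12   where M_12 = det([7 -7 4; -3 5 6; -4 7 4]) = -74
  + (-5) · M_13   where M_13 = det([7 -5 4; -3 4 6; -4 3 4]) = 74
  − (7) · M_14   where M_14 = det([7 -5 -7; -3 4 5; -4 3 7]) = 37
det = (+1)·(-2)·(148) + (-1)·(-1)·(-74) + (+1)·(-5)·(74) + (-1)·(7)·(37) = -999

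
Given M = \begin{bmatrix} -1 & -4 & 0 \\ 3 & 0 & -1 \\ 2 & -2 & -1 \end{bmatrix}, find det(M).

The determinant is -2.

Expand along row 1:
  + (-1) · |0 -1; -2 -1| = (-1)·(0 − 2) = 2
  − (-4) · |3 -1; 2 -1| = −(-4)·(-3 − (-2)) = -4
Sum: (2) + (-4) = -2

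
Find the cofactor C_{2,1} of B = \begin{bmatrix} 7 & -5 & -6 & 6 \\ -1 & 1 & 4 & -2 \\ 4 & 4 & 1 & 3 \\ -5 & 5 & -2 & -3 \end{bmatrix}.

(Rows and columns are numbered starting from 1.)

The cofactor is 255.

Delete row 2 and column 1; the remaining 3×3 submatrix is [-5 -6 6; 4 1 3; 5 -2 -3].
Its determinant is -255.
The cofactor carries sign (−1)^(2+1) = −1, so C_{2,1} = −(-255) = 255.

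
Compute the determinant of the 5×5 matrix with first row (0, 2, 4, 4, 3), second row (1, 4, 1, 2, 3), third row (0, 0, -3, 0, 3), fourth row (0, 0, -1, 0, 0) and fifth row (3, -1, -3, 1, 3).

126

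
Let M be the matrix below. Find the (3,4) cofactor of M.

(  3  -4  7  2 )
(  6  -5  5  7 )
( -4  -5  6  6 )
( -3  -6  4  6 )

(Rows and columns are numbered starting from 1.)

171

Delete row 3 and column 4; the remaining 3×3 submatrix is [3 -4 7; 6 -5 5; -3 -6 4].
Its determinant is -171.
The cofactor carries sign (−1)^(3+4) = −1, so C_{3,4} = −(-171) = 171.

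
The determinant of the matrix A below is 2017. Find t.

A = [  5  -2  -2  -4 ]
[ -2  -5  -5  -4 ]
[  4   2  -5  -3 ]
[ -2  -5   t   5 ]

-7

Expanding along the row containing t, det(A) is linear in t: det(A) = (-95)·t + (1352).
Set (-95)·t + (1352) = 2017  ⇒  (-95)·t = 665  ⇒  t = -7.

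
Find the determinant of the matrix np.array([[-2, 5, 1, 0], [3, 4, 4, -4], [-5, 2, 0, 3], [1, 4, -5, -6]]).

Expand along row 1 (it has 1 zero):
  + (-2) · M_11   where M_11 = det([4 4 -4; 2 0 3; 4 -5 -6]) = 196
  − (5) · M_12   where M_12 = det([3 4 -4; -5 0 3; 1 -5 -6]) = -163
  + (1) · M_13   where M_13 = det([3 4 -4; -5 2 3; 1 4 -6]) = -92
det = (+1)·(-2)·(196) + (-1)·(5)·(-163) + (+1)·(1)·(-92) = 331

331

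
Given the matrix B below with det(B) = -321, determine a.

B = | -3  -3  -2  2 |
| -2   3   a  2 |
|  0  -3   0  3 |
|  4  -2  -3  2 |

a = -4

Expanding along the column containing a, det(B) is linear in a: det(B) = (12)·a + (-273).
Set (12)·a + (-273) = -321  ⇒  (12)·a = -48  ⇒  a = -4.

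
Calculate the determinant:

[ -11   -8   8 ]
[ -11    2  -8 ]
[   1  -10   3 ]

1478

Expand along column 1:
  + (-11) · |2 -8; -10 3| = (-11)·(6 − 80) = 814
  − (-11) · |-8 8; -10 3| = −(-11)·(-24 − (-80)) = 616
  + 1 · |-8 8; 2 -8| = 1·(64 − 16) = 48
Sum: (814) + (616) + (48) = 1478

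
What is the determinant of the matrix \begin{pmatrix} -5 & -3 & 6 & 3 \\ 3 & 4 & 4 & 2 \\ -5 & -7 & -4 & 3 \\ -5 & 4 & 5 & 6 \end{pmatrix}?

-1532

Expand along row 1:
  + (-5) · M_11   where M_11 = det([4 4 2; -7 -4 3; 4 5 6]) = 22
  − (-3) · M_12   where M_12 = det([3 4 2; -5 -4 3; -5 5 6]) = -147
  + (6) · M_13   where M_13 = det([3 4 2; -5 -7 3; -5 4 6]) = -212
  − (3) · M_14   where M_14 = det([3 4 4; -5 -7 -4; -5 4 5]) = -97
det = (+1)·(-5)·(22) + (-1)·(-3)·(-147) + (+1)·(6)·(-212) + (-1)·(3)·(-97) = -1532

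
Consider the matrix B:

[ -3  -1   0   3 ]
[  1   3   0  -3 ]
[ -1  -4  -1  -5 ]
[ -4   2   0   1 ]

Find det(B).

-4

Expand along column 3 (it has 3 zeros):
  + (-1) · M_33   where M_33 = det([-3 -1 3; 1 3 -3; -4 2 1]) = 4
det = (+1)·(-1)·(4) = -4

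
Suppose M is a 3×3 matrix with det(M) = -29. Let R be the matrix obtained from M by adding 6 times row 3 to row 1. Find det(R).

|R| = -29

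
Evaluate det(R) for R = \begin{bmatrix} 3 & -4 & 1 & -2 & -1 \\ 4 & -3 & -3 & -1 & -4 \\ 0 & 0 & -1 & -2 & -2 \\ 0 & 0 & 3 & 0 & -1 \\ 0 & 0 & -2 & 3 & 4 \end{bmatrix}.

det(R) = -7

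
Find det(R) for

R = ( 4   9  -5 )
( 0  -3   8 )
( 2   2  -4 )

98

Expand along row 2:
  + (-3) · |4 -5; 2 -4| = (-3)·(-16 − (-10)) = 18
  − 8 · |4 9; 2 2| = −8·(8 − 18) = 80
Sum: (18) + (80) = 98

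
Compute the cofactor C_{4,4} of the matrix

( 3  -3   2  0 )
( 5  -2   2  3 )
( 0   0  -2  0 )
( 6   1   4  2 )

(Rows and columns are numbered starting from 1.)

The cofactor is -18.

Delete row 4 and column 4; the remaining 3×3 submatrix is [3 -3 2; 5 -2 2; 0 0 -2].
Its determinant is -18.
The cofactor carries sign (−1)^(4+4) = +1, so C_{4,4} = +(-18) = -18.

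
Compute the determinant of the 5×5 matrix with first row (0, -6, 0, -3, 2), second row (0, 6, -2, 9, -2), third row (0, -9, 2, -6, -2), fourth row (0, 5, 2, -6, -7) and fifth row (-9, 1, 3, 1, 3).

3942

Expand along column 1 (it has 4 zeros):
  + (-9) · M_51   where M_51 = det([-6 0 -3 2; 6 -2 9 -2; -9 2 -6 -2; 5 2 -6 -7]) = -438
det = (+1)·(-9)·(-438) = 3942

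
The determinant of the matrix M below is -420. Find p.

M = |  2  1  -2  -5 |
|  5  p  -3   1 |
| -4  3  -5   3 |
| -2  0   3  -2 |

p = -4

Expanding along the column containing p, det(M) is linear in p: det(M) = (140)·p + (140).
Set (140)·p + (140) = -420  ⇒  (140)·p = -560  ⇒  p = -4.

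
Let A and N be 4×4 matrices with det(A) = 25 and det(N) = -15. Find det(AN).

det(AN) = det(A)·det(N) = (25)·(-15) = -375

The determinant is -375.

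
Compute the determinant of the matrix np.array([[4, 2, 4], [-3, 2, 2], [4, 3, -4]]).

The determinant is -132.

Expand along column 1:
  + 4 · |2 2; 3 -4| = 4·(-8 − 6) = -56
  − (-3) · |2 4; 3 -4| = −(-3)·(-8 − 12) = -60
  + 4 · |2 4; 2 2| = 4·(4 − 8) = -16
Sum: (-56) + (-60) + (-16) = -132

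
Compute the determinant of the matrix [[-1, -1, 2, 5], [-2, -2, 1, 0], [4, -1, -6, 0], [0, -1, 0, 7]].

65

Expand along row 4 (it has 2 zeros):
  + (-1) · M_42   where M_42 = det([-1 2 5; -2 1 0; 4 -6 0]) = 40
  + (7) · M_44   where M_44 = det([-1 -1 2; -2 -2 1; 4 -1 -6]) = 15
det = (+1)·(-1)·(40) + (+1)·(7)·(15) = 65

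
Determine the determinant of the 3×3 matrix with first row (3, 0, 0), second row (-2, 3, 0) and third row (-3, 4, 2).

18

The matrix is lower triangular, so the determinant is the product of the diagonal entries:
det = (3) · (3) · (2) = 18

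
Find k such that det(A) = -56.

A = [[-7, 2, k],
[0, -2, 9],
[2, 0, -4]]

Expanding along the row containing k, det(A) is linear in k: det(A) = (4)·k + (-20).
Set (4)·k + (-20) = -56  ⇒  (4)·k = -36  ⇒  k = -9.

k = -9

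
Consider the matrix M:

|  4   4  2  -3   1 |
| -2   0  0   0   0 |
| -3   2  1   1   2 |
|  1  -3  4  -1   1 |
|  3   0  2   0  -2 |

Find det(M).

368

Expand along row 2 (it has 4 zeros):
  − (-2) · M_21   where M_21 = det([4 2 -3 1; 2 1 1 2; -3 4 -1 1; 0 2 0 -2]) = 184
det = (-1)·(-2)·(184) = 368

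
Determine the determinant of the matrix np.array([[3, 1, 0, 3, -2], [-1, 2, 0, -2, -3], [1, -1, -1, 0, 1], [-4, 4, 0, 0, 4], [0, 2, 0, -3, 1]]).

-328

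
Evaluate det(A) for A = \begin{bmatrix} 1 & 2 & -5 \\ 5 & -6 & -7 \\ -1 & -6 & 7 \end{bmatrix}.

The determinant is 40.

Expand along column 1:
  + 1 · |-6 -7; -6 7| = 1·(-42 − 42) = -84
  − 5 · |2 -5; -6 7| = −5·(14 − 30) = 80
  + (-1) · |2 -5; -6 -7| = (-1)·(-14 − 30) = 44
Sum: (-84) + (80) + (44) = 40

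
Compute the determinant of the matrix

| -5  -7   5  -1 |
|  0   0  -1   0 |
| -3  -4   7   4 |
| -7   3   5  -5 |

298

Expand along row 2 (it has 3 zeros):
  − (-1) · M_23   where M_23 = det([-5 -7 -1; -3 -4 4; -7 3 -5]) = 298
det = (-1)·(-1)·(298) = 298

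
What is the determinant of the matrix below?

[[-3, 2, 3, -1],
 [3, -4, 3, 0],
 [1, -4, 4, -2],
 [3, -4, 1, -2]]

The determinant is 52.

Expand along row 2 (it has 1 zero):
  − (3) · M_21   where M_21 = det([2 3 -1; -4 4 -2; -4 1 -2]) = -24
  + (-4) · M_22   where M_22 = det([-3 3 -1; 1 4 -2; 3 1 -2]) = 17
  − (3) · M_23   where M_23 = det([-3 2 -1; 1 -4 -2; 3 -4 -2]) = -16
det = (-1)·(3)·(-24) + (+1)·(-4)·(17) + (-1)·(3)·(-16) = 52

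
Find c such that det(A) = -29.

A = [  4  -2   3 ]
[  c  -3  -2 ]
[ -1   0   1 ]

c = -2

Expanding along the row containing c, det(A) is linear in c: det(A) = (2)·c + (-25).
Set (2)·c + (-25) = -29  ⇒  (2)·c = -4  ⇒  c = -2.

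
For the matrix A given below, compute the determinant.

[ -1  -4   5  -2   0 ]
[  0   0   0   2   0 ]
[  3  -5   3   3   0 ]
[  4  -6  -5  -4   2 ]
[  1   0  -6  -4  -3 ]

1202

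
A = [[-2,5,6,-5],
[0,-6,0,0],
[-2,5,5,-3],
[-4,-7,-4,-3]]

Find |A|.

Expand along row 2 (it has 3 zeros):
  + (-6) · M_22   where M_22 = det([-2 6 -5; -2 5 -3; -4 -4 -3]) = -50
det = (+1)·(-6)·(-50) = 300

300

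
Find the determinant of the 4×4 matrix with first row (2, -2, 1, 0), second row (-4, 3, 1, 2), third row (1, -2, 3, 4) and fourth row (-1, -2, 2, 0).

The determinant is -32.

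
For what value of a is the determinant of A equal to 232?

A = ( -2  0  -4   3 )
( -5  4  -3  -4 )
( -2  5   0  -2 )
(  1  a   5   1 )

a = 4

Expanding along the column containing a, det(A) is linear in a: det(A) = (-22)·a + (320).
Set (-22)·a + (320) = 232  ⇒  (-22)·a = -88  ⇒  a = 4.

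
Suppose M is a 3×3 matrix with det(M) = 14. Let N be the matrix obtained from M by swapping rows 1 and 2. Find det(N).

Swapping two rows multiplies the determinant by −1.
det(N) = (-1)·(14) = -14

det(N) = -14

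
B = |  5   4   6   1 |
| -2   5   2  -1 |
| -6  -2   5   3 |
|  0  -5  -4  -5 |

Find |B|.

-1762

Expand along row 4 (it has 1 zero):
  + (-5) · M_42   where M_42 = det([5 6 1; -2 2 -1; -6 5 3]) = 129
  − (-4) · M_43   where M_43 = det([5 4 1; -2 5 -1; -6 -2 3]) = 147
  + (-5) · M_44   where M_44 = det([5 4 6; -2 5 2; -6 -2 5]) = 341
det = (+1)·(-5)·(129) + (-1)·(-4)·(147) + (+1)·(-5)·(341) = -1762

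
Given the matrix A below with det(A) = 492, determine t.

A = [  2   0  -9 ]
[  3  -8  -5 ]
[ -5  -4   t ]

Expanding along the column containing t, det(A) is linear in t: det(A) = (-16)·t + (428).
Set (-16)·t + (428) = 492  ⇒  (-16)·t = 64  ⇒  t = -4.

-4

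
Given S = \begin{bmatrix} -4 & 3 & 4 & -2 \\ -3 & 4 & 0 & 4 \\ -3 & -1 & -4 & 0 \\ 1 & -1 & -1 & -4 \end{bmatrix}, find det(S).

Expand along row 2 (it has 1 zero):
  − (-3) · M_21   where M_21 = det([3 4 -2; -1 -4 0; -1 -1 -4]) = 38
  + (4) · M_22   where M_22 = det([-4 4 -2; -3 -4 0; 1 -1 -4]) = -126
  + (4) · M_24   where M_24 = det([-4 3 4; -3 -1 -4; 1 -1 -1]) = 7
det = (-1)·(-3)·(38) + (+1)·(4)·(-126) + (+1)·(4)·(7) = -362

|S| = -362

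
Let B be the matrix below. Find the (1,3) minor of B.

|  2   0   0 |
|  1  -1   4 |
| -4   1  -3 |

Delete row 1 and column 3; the remaining 2×2 submatrix is [1 -1; -4 1].
Its determinant is 1·1 − (-1)·(-4) = -3.

-3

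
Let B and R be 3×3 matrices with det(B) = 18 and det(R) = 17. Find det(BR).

det(BR) = det(B)·det(R) = (18)·(17) = 306

306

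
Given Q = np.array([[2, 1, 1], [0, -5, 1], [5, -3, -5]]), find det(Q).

Expand along column 1:
  + 2 · |-5 1; -3 -5| = 2·(25 − (-3)) = 56
  + 5 · |1 1; -5 1| = 5·(1 − (-5)) = 30
Sum: (56) + (30) = 86

det(Q) = 86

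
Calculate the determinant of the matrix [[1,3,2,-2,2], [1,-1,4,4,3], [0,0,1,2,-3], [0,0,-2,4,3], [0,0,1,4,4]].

The determinant is -248.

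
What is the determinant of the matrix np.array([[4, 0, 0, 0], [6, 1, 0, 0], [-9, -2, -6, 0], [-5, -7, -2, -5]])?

120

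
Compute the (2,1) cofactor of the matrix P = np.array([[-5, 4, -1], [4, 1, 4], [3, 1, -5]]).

19

Delete row 2 and column 1; the remaining 2×2 submatrix is [4 -1; 1 -5].
Its determinant is 4·(-5) − (-1)·1 = -19.
The cofactor carries sign (−1)^(2+1) = −1, so C_{2,1} = −(-19) = 19.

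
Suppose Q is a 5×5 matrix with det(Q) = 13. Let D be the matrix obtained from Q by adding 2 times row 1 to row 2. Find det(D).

Adding a multiple of one row to another leaves the determinant unchanged.
det(D) = (1)·(13) = 13

The determinant is 13.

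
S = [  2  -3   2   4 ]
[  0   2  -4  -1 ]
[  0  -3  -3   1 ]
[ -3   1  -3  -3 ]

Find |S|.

-59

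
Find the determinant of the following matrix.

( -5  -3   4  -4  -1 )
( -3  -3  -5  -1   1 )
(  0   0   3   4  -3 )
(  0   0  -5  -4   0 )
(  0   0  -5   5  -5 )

The determinant is 570.

The matrix is block upper-triangular with a 2×2 block and a 3×3 block on the diagonal, so its determinant equals the product of the determinants of the diagonal blocks.
det of the 2×2 block = 6
det of the 3×3 block = 95
det = (6)·(95) = 570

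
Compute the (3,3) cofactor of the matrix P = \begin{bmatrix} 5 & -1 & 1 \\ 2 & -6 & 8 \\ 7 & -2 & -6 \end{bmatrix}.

Delete row 3 and column 3; the remaining 2×2 submatrix is [5 -1; 2 -6].
Its determinant is 5·(-6) − (-1)·2 = -28.
The cofactor carries sign (−1)^(3+3) = +1, so C_{3,3} = +(-28) = -28.

-28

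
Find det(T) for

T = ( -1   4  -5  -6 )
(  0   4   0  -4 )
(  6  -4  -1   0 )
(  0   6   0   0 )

The determinant is 744.

Expand along row 4 (it has 3 zeros):
  + (6) · M_42   where M_42 = det([-1 -5 -6; 0 0 -4; 6 -1 0]) = 124
det = (+1)·(6)·(124) = 744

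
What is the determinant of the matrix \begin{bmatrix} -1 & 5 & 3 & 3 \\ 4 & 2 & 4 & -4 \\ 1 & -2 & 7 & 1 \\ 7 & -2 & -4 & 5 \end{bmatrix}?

-2856

Expand along row 1:
  + (-1) · M_11   where M_11 = det([2 4 -4; -2 7 1; -2 -4 5]) = 22
  − (5) · M_12   where M_12 = det([4 4 -4; 1 7 1; 7 -4 5]) = 376
  + (3) · M_13   where M_13 = det([4 2 -4; 1 -2 1; 7 -2 5]) = -76
  − (3) · M_14   where M_14 = det([4 2 4; 1 -2 7; 7 -2 -4]) = 242
det = (+1)·(-1)·(22) + (-1)·(5)·(376) + (+1)·(3)·(-76) + (-1)·(3)·(242) = -2856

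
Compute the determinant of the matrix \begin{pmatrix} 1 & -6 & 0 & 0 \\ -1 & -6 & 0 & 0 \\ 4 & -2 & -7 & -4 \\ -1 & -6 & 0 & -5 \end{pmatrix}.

-420

The matrix is block lower-triangular with a 2×2 block and a 2×2 block on the diagonal, so its determinant equals the product of the determinants of the diagonal blocks.
det of the 2×2 block = -12
det of the 2×2 block = 35
det = (-12)·(35) = -420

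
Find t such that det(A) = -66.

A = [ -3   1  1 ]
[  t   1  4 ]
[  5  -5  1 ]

Expanding along the column containing t, det(A) is linear in t: det(A) = (-6)·t + (-48).
Set (-6)·t + (-48) = -66  ⇒  (-6)·t = -18  ⇒  t = 3.

3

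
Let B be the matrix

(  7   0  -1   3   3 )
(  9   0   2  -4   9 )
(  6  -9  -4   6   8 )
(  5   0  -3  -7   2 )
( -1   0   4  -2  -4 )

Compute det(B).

Expand along column 2 (it has 4 zeros):
  − (-9) · M_32   where M_32 = det([7 -1 3 3; 9 2 -4 9; 5 -3 -7 2; -1 4 -2 -4]) = 2624
det = (-1)·(-9)·(2624) = 23616

23616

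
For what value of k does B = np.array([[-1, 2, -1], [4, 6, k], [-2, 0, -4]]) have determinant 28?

Expanding along the column containing k, det(B) is linear in k: det(B) = (-4)·k + (44).
Set (-4)·k + (44) = 28  ⇒  (-4)·k = -16  ⇒  k = 4.

k = 4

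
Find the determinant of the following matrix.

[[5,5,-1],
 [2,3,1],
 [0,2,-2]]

The determinant is -24.

Expand along row 3:
  − 2 · |5 -1; 2 1| = −2·(5 − (-2)) = -14
  + (-2) · |5 5; 2 3| = (-2)·(15 − 10) = -10
Sum: (-14) + (-10) = -24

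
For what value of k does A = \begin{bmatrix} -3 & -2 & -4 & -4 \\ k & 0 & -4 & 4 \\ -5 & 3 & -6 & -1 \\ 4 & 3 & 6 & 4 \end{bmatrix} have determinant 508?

Expanding along the row containing k, det(A) is linear in k: det(A) = (48)·k + (76).
Set (48)·k + (76) = 508  ⇒  (48)·k = 432  ⇒  k = 9.

9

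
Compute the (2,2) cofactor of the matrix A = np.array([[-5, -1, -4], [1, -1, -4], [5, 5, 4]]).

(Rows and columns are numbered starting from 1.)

Delete row 2 and column 2; the remaining 2×2 submatrix is [-5 -4; 5 4].
Its determinant is (-5)·4 − (-4)·5 = 0.
The cofactor carries sign (−1)^(2+2) = +1, so C_{2,2} = +(0) = 0.

The cofactor is 0.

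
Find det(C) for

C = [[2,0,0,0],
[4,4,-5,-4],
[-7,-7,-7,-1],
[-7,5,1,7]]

-1048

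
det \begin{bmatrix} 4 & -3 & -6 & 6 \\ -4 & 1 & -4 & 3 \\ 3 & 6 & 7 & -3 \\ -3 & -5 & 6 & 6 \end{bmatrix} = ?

3681

Expand along row 1:
  + (4) · M_11   where M_11 = det([1 -4 3; 6 7 -3; -5 6 6]) = 357
  − (-3) · M_12   where M_12 = det([-4 -4 3; 3 7 -3; -3 6 6]) = -87
  + (-6) · M_13   where M_13 = det([-4 1 3; 3 6 -3; -3 -5 6]) = -84
  − (6) · M_14   where M_14 = det([-4 1 -4; 3 6 7; -3 -5 6]) = -335
det = (+1)·(4)·(357) + (-1)·(-3)·(-87) + (+1)·(-6)·(-84) + (-1)·(6)·(-335) = 3681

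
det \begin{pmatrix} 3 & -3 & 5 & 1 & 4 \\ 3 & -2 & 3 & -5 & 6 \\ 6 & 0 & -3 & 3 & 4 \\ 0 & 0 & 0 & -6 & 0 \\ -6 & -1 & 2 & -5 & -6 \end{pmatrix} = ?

864

Expand along row 4 (it has 4 zeros):
  + (-6) · M_44   where M_44 = det([3 -3 5 4; 3 -2 3 6; 6 0 -3 4; -6 -1 2 -6]) = -144
det = (+1)·(-6)·(-144) = 864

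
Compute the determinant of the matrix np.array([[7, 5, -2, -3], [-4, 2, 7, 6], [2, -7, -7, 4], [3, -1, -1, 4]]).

-501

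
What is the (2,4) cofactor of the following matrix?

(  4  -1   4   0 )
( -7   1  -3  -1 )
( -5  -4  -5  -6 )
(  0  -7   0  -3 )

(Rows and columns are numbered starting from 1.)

The cofactor is 0.

Delete row 2 and column 4; the remaining 3×3 submatrix is [4 -1 4; -5 -4 -5; 0 -7 0].
Its determinant is 0.
The cofactor carries sign (−1)^(2+4) = +1, so C_{2,4} = +(0) = 0.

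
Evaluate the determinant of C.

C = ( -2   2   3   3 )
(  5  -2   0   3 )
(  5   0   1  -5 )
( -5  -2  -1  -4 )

Expand along row 2 (it has 1 zero):
  − (5) · M_21   where M_21 = det([2 3 3; 0 1 -5; -2 -1 -4]) = 18
  + (-2) · M_22   where M_22 = det([-2 3 3; 5 1 -5; -5 -1 -4]) = 153
  + (3) · M_24   where M_24 = det([-2 2 3; 5 0 1; -5 -2 -1]) = -34
det = (-1)·(5)·(18) + (+1)·(-2)·(153) + (+1)·(3)·(-34) = -498

|C| = -498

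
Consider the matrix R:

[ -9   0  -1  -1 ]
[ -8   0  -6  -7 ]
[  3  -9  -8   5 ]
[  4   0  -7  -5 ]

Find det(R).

|R| = 1431

Expand along column 2 (it has 3 zeros):
  − (-9) · M_32   where M_32 = det([-9 -1 -1; -8 -6 -7; 4 -7 -5]) = 159
det = (-1)·(-9)·(159) = 1431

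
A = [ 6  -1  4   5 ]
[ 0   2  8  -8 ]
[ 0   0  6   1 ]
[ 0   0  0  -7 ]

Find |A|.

A is upper triangular, so det(A) is the product of the diagonal entries:
det = (6) · (2) · (6) · (-7) = -504

The determinant is -504.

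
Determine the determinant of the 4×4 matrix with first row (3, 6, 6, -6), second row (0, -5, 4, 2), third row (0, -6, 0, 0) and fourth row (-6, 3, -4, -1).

Expand along row 3 (it has 3 zeros):
  − (-6) · M_32   where M_32 = det([3 6 -6; 0 4 2; -6 -4 -1]) = -204
det = (-1)·(-6)·(-204) = -1224

-1224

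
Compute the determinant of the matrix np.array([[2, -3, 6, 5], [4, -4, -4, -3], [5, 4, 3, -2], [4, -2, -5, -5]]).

-95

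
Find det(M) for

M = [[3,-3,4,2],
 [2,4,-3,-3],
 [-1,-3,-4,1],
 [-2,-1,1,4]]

det(M) = -349

Expand along row 1:
  + (3) · M_11   where M_11 = det([4 -3 -3; -3 -4 1; -1 1 4]) = -80
  − (-3) · M_12   where M_12 = det([2 -3 -3; -1 -4 1; -2 1 4]) = -13
  + (4) · M_13   where M_13 = det([2 4 -3; -1 -3 1; -2 -1 4]) = 1
  − (2) · M_14   where M_14 = det([2 4 -3; -1 -3 -4; -2 -1 1]) = 37
det = (+1)·(3)·(-80) + (-1)·(-3)·(-13) + (+1)·(4)·(1) + (-1)·(2)·(37) = -349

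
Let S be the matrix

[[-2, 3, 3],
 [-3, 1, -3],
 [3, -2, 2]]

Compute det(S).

Expand along column 1:
  + (-2) · |1 -3; -2 2| = (-2)·(2 − 6) = 8
  − (-3) · |3 3; -2 2| = −(-3)·(6 − (-6)) = 36
  + 3 · |3 3; 1 -3| = 3·(-9 − 3) = -36
Sum: (8) + (36) + (-36) = 8

8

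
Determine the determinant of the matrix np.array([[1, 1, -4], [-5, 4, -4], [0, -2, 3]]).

-21

Expand along row 3:
  − (-2) · |1 -4; -5 -4| = −(-2)·(-4 − 20) = -48
  + 3 · |1 1; -5 4| = 3·(4 − (-5)) = 27
Sum: (-48) + (27) = -21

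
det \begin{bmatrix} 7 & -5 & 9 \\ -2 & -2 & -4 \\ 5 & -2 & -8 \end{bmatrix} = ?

Expand along row 1:
  + 7 · |-2 -4; -2 -8| = 7·(16 − 8) = 56
  − (-5) · |-2 -4; 5 -8| = −(-5)·(16 − (-20)) = 180
  + 9 · |-2 -2; 5 -2| = 9·(4 − (-10)) = 126
Sum: (56) + (180) + (126) = 362

The determinant is 362.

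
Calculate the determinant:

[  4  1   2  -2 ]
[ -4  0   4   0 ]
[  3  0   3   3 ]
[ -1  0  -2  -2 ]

Expand along column 2 (it has 3 zeros):
  − (1) · M_12   where M_12 = det([-4 4 0; 3 3 3; -1 -2 -2]) = 12
det = (-1)·(1)·(12) = -12

-12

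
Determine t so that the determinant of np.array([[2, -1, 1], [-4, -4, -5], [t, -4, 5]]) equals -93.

Expanding along the column containing t, det(A) is linear in t: det(A) = (9)·t + (-84).
Set (9)·t + (-84) = -93  ⇒  (9)·t = -9  ⇒  t = -1.

-1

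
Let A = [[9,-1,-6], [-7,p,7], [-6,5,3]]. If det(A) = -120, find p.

Expanding along the row containing p, det(A) is linear in p: det(A) = (-9)·p + (-84).
Set (-9)·p + (-84) = -120  ⇒  (-9)·p = -36  ⇒  p = 4.

4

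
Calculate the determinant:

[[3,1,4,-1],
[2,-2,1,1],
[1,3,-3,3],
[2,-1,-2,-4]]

The determinant is -355.

Expand along row 1:
  + (3) · M_11   where M_11 = det([-2 1 1; 3 -3 3; -1 -2 -4]) = -36
  − (1) · M_12   where M_12 = det([2 1 1; 1 -3 3; 2 -2 -4]) = 50
  + (4) · M_13   where M_13 = det([2 -2 1; 1 3 3; 2 -1 -4]) = -45
  − (-1) · M_14   where M_14 = det([2 -2 1; 1 3 -3; 2 -1 -2]) = -17
det = (+1)·(3)·(-36) + (-1)·(1)·(50) + (+1)·(4)·(-45) + (-1)·(-1)·(-17) = -355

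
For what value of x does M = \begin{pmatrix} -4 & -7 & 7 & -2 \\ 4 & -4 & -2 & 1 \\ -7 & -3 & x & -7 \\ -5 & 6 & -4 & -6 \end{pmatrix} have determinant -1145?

x = 8

Expanding along the column containing x, det(M) is linear in x: det(M) = (-213)·x + (559).
Set (-213)·x + (559) = -1145  ⇒  (-213)·x = -1704  ⇒  x = 8.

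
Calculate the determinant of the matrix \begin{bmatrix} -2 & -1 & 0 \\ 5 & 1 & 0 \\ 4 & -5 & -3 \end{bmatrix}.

Expand along column 3:
  + (-3) · |-2 -1; 5 1| = (-3)·(-2 − (-5)) = -9

-9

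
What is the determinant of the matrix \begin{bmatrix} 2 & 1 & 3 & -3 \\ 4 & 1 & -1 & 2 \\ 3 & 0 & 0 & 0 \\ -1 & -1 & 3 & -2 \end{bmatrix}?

Expand along row 3 (it has 3 zeros):
  + (3) · M_31   where M_31 = det([1 3 -3; 1 -1 2; -1 3 -2]) = -10
det = (+1)·(3)·(-10) = -30

-30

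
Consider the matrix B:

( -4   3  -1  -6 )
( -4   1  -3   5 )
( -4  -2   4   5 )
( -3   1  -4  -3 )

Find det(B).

-694

Expand along row 1:
  + (-4) · M_11   where M_11 = det([1 -3 5; -2 4 5; 1 -4 -3]) = 31
  − (3) · M_12   where M_12 = det([-4 -3 5; -4 4 5; -3 -4 -3]) = 189
  + (-1) · M_13   where M_13 = det([-4 1 5; -4 -2 5; -3 1 -3]) = -81
  − (-6) · M_14   where M_14 = det([-4 1 -3; -4 -2 4; -3 1 -4]) = -14
det = (+1)·(-4)·(31) + (-1)·(3)·(189) + (+1)·(-1)·(-81) + (-1)·(-6)·(-14) = -694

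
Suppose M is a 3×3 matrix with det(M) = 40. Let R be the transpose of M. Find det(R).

det(Mᵀ) = det(M).
det(R) = (1)·(40) = 40

det(R) = 40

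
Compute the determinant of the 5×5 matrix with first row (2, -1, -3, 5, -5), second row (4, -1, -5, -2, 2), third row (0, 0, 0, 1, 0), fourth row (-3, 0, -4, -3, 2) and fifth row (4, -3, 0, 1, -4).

427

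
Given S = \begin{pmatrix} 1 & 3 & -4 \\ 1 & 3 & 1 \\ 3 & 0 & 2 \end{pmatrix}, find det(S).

45

Expand along row 3:
  + 3 · |3 -4; 3 1| = 3·(3 − (-12)) = 45
  + 2 · |1 3; 1 3| = 2·(3 − 3) = 0
Sum: (45) + (0) = 45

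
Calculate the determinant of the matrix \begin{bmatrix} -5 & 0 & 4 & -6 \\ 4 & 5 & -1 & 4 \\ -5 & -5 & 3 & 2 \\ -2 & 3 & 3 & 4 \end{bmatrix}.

Expand along row 1 (it has 1 zero):
  + (-5) · M_11   where M_11 = det([5 -1 4; -5 3 2; 3 3 4]) = -92
  + (4) · M_13   where M_13 = det([4 5 4; -5 -5 2; -2 3 4]) = -124
  − (-6) · M_14   where M_14 = det([4 5 -1; -5 -5 3; -2 3 3]) = -26
det = (+1)·(-5)·(-92) + (+1)·(4)·(-124) + (-1)·(-6)·(-26) = -192

The determinant is -192.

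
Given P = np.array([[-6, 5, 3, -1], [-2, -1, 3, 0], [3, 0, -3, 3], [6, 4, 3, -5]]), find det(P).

Expand along row 2 (it has 1 zero):
  − (-2) · M_21   where M_21 = det([5 3 -1; 0 -3 3; 4 3 -5]) = 54
  + (-1) · M_22   where M_22 = det([-6 3 -1; 3 -3 3; 6 3 -5]) = 36
  − (3) · M_23   where M_23 = det([-6 5 -1; 3 0 3; 6 4 -5]) = 225
det = (-1)·(-2)·(54) + (+1)·(-1)·(36) + (-1)·(3)·(225) = -603

-603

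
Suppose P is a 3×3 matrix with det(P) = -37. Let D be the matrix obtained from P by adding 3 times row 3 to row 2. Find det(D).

Adding a multiple of one row to another leaves the determinant unchanged.
det(D) = (1)·(-37) = -37

det(D) = -37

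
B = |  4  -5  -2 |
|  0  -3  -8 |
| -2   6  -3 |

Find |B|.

|B| = 160

Expand along row 2:
  + (-3) · |4 -2; -2 -3| = (-3)·(-12 − 4) = 48
  − (-8) · |4 -5; -2 6| = −(-8)·(24 − 10) = 112
Sum: (48) + (112) = 160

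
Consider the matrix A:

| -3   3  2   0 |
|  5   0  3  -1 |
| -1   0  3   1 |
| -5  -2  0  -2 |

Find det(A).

Expand along column 2 (it has 2 zeros):
  − (3) · M_12   where M_12 = det([5 3 -1; -1 3 1; -5 0 -2]) = -66
  + (-2) · M_42   where M_42 = det([-3 2 0; 5 3 -1; -1 3 1]) = -26
det = (-1)·(3)·(-66) + (+1)·(-2)·(-26) = 250

250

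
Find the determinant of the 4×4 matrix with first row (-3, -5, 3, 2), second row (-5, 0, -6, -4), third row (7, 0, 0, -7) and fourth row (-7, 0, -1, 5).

-105

Expand along column 2 (it has 3 zeros):
  − (-5) · M_12   where M_12 = det([-5 -6 -4; 7 0 -7; -7 -1 5]) = -21
det = (-1)·(-5)·(-21) = -105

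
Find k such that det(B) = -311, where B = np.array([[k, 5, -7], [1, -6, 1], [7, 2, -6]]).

k = -2

Expanding along the column containing k, det(B) is linear in k: det(B) = (34)·k + (-243).
Set (34)·k + (-243) = -311  ⇒  (34)·k = -68  ⇒  k = -2.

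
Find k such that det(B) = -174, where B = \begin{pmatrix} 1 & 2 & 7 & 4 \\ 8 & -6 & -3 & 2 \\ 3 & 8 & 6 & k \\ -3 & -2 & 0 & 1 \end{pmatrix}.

Expanding along the row containing k, det(B) is linear in k: det(B) = (226)·k + (52).
Set (226)·k + (52) = -174  ⇒  (226)·k = -226  ⇒  k = -1.

-1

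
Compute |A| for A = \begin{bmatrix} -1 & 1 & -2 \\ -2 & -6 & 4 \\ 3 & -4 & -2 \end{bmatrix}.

-72

Expand along row 1:
  + (-1) · |-6 4; -4 -2| = (-1)·(12 − (-16)) = -28
  − 1 · |-2 4; 3 -2| = −1·(4 − 12) = 8
  + (-2) · |-2 -6; 3 -4| = (-2)·(8 − (-18)) = -52
Sum: (-28) + (8) + (-52) = -72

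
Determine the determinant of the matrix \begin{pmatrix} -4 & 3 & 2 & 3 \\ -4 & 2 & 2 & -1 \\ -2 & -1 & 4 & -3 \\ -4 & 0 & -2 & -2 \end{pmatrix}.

The determinant is 172.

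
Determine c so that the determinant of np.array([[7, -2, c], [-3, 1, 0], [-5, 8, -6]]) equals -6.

c = 0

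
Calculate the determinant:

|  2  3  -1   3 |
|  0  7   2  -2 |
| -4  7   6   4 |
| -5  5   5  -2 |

242

Expand along row 2 (it has 1 zero):
  + (7) · M_22   where M_22 = det([2 -1 3; -4 6 4; -5 5 -2]) = -6
  − (2) · M_23   where M_23 = det([2 3 3; -4 7 4; -5 5 -2]) = -107
  + (-2) · M_24   where M_24 = det([2 3 -1; -4 7 6; -5 5 5]) = -35
det = (+1)·(7)·(-6) + (-1)·(2)·(-107) + (+1)·(-2)·(-35) = 242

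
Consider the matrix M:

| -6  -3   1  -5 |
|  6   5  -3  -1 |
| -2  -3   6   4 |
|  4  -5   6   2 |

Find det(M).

Expand along row 1:
  + (-6) · M_11   where M_11 = det([5 -3 -1; -3 6 4; -5 6 2]) = -30
  − (-3) · M_12   where M_12 = det([6 -3 -1; -2 6 4; 4 6 2]) = -96
  + (1) · M_13   where M_13 = det([6 5 -1; -2 -3 4; 4 -5 2]) = 162
  − (-5) · M_14   where M_14 = det([6 5 -3; -2 -3 6; 4 -5 6]) = 186
det = (+1)·(-6)·(-30) + (-1)·(-3)·(-96) + (+1)·(1)·(162) + (-1)·(-5)·(186) = 984

det(M) = 984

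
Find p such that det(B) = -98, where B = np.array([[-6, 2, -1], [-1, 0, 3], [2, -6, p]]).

p = 2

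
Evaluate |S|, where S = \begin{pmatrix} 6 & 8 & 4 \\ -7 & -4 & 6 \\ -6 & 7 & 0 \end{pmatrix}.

|S| = -832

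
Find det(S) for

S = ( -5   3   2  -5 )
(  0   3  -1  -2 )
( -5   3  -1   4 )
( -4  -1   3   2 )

Expand along row 2 (it has 1 zero):
  + (3) · M_22   where M_22 = det([-5 2 -5; -5 -1 4; -4 3 2]) = 153
  − (-1) · M_23   where M_23 = det([-5 3 -5; -5 3 4; -4 -1 2]) = -153
  + (-2) · M_24   where M_24 = det([-5 3 2; -5 3 -1; -4 -1 3]) = 51
det = (+1)·(3)·(153) + (-1)·(-1)·(-153) + (+1)·(-2)·(51) = 204

204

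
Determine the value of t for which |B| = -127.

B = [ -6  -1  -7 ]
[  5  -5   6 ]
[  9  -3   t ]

Expanding along the column containing t, det(B) is linear in t: det(B) = (35)·t + (-372).
Set (35)·t + (-372) = -127  ⇒  (35)·t = 245  ⇒  t = 7.

7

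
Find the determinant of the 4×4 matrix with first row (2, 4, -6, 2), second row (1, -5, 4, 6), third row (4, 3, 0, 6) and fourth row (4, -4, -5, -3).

Expand along row 3 (it has 1 zero):
  + (4) · M_31   where M_31 = det([4 -6 2; -5 4 6; -4 -5 -3]) = 388
  − (3) · M_32   where M_32 = det([2 -6 2; 1 4 6; 4 -5 -3]) = -168
  − (6) · M_34   where M_34 = det([2 4 -6; 1 -5 4; 4 -4 -5]) = 70
det = (+1)·(4)·(388) + (-1)·(3)·(-168) + (-1)·(6)·(70) = 1636

1636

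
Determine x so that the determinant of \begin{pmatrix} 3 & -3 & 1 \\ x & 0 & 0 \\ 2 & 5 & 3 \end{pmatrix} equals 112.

Expanding along the row containing x, det(A) is linear in x: det(A) = (14)·x + (0).
Set (14)·x + (0) = 112  ⇒  (14)·x = 112  ⇒  x = 8.

8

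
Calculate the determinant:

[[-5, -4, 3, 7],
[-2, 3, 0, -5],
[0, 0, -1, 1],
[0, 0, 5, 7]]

276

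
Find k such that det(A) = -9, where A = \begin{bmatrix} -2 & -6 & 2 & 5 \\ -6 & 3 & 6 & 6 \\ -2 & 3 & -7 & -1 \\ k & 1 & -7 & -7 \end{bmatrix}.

k = 5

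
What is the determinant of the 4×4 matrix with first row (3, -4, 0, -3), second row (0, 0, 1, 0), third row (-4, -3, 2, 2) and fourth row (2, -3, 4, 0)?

The determinant is 52.

Expand along row 2 (it has 3 zeros):
  − (1) · M_23   where M_23 = det([3 -4 -3; -4 -3 2; 2 -3 0]) = -52
det = (-1)·(1)·(-52) = 52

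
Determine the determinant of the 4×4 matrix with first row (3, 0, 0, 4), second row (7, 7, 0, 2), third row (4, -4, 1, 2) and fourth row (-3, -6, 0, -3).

The determinant is -111.

Expand along column 3 (it has 3 zeros):
  + (1) · M_33   where M_33 = det([3 0 4; 7 7 2; -3 -6 -3]) = -111
det = (+1)·(1)·(-111) = -111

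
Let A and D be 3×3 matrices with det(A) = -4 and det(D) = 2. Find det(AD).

-8

det(AD) = det(A)·det(D) = (-4)·(2) = -8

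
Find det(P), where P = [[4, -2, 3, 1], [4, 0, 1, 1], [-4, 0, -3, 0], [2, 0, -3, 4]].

Expand along column 2 (it has 3 zeros):
  − (-2) · M_12   where M_12 = det([4 1 1; -4 -3 0; 2 -3 4]) = -14
det = (-1)·(-2)·(-14) = -28

|P| = -28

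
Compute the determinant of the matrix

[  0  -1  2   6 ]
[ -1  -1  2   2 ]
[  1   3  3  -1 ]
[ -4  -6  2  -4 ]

The determinant is 86.

Expand along row 1 (it has 1 zero):
  − (-1) · M_12   where M_12 = det([-1 2 2; 1 3 -1; -4 2 -4]) = 54
  + (2) · M_13   where M_13 = det([-1 -1 2; 1 3 -1; -4 -6 -4]) = 22
  − (6) · M_14   where M_14 = det([-1 -1 2; 1 3 3; -4 -6 2]) = 2
det = (-1)·(-1)·(54) + (+1)·(2)·(22) + (-1)·(6)·(2) = 86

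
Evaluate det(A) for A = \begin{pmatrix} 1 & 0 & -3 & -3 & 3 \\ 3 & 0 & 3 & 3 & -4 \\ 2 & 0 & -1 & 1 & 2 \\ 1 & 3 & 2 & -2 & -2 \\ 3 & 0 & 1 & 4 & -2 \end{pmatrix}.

Expand along column 2 (it has 4 zeros):
  + (3) · M_42   where M_42 = det([1 -3 -3 3; 3 3 3 -4; 2 -1 1 2; 3 1 4 -2]) = -55
det = (+1)·(3)·(-55) = -165

det(A) = -165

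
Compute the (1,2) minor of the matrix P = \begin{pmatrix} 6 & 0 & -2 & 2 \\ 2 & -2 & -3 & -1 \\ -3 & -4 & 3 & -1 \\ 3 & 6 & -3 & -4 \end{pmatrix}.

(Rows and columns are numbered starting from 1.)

The minor is 15.

Delete row 1 and column 2; the remaining 3×3 submatrix is [2 -3 -1; -3 3 -1; 3 -3 -4].
Its determinant is 15.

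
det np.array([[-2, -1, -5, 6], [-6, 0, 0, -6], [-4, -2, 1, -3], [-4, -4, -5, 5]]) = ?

168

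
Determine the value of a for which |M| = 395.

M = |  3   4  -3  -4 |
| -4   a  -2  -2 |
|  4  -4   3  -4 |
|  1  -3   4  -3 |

a = 1

Expanding along the row containing a, det(M) is linear in a: det(M) = (-55)·a + (450).
Set (-55)·a + (450) = 395  ⇒  (-55)·a = -55  ⇒  a = 1.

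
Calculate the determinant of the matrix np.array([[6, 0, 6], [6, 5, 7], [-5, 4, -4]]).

6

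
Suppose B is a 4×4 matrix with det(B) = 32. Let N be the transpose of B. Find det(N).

det(Bᵀ) = det(B).
det(N) = (1)·(32) = 32

32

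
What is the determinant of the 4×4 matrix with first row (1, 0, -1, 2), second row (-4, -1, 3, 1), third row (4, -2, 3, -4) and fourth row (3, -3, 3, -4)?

The determinant is 63.

Expand along row 1 (it has 1 zero):
  + (1) · M_11   where M_11 = det([-1 3 1; -2 3 -4; -3 3 -4]) = 15
  + (-1) · M_13   where M_13 = det([-4 -1 1; 4 -2 -4; 3 -3 -4]) = 6
  − (2) · M_14   where M_14 = det([-4 -1 3; 4 -2 3; 3 -3 3]) = -27
det = (+1)·(1)·(15) + (+1)·(-1)·(6) + (-1)·(2)·(-27) = 63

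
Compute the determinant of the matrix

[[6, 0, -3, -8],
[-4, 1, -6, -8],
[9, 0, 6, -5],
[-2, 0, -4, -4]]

-210

Expand along column 2 (it has 3 zeros):
  + (1) · M_22   where M_22 = det([6 -3 -8; 9 6 -5; -2 -4 -4]) = -210
det = (+1)·(1)·(-210) = -210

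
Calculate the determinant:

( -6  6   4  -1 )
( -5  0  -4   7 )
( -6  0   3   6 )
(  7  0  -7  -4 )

The determinant is 450.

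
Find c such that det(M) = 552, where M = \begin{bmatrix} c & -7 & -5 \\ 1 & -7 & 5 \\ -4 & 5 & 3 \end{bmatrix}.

Expanding along the column containing c, det(M) is linear in c: det(M) = (-46)·c + (276).
Set (-46)·c + (276) = 552  ⇒  (-46)·c = 276  ⇒  c = -6.

c = -6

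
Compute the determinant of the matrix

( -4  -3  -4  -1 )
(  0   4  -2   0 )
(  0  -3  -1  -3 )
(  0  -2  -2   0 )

144

Expand along column 1 (it has 3 zeros):
  + (-4) · M_11   where M_11 = det([4 -2 0; -3 -1 -3; -2 -2 0]) = -36
det = (+1)·(-4)·(-36) = 144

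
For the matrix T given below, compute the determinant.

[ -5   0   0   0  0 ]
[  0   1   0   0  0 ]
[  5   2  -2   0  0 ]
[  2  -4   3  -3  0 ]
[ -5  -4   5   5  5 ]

-150

T is lower triangular, so det(T) is the product of the diagonal entries:
det = (-5) · (1) · (-2) · (-3) · (5) = -150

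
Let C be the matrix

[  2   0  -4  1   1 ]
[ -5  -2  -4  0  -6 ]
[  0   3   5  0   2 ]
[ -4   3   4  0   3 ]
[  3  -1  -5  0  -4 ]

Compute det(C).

Expand along column 4 (it has 4 zeros):
  − (1) · M_14   where M_14 = det([-5 -2 -4 -6; 0 3 5 2; -4 3 4 3; 3 -1 -5 -4]) = -308
det = (-1)·(1)·(-308) = 308

|C| = 308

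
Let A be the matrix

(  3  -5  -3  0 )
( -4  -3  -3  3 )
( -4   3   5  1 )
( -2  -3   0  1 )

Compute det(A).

|A| = 92

Expand along row 1 (it has 1 zero):
  + (3) · M_11   where M_11 = det([-3 -3 3; 3 5 1; -3 0 1]) = 48
  − (-5) · M_12   where M_12 = det([-4 -3 3; -4 5 1; -2 0 1]) = 4
  + (-3) · M_13   where M_13 = det([-4 -3 3; -4 3 1; -2 -3 1]) = 24
det = (+1)·(3)·(48) + (-1)·(-5)·(4) + (+1)·(-3)·(24) = 92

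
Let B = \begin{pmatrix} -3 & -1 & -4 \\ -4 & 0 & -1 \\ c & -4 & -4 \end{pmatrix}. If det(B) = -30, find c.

6

Expanding along the column containing c, det(B) is linear in c: det(B) = (1)·c + (-36).
Set (1)·c + (-36) = -30  ⇒  (1)·c = 6  ⇒  c = 6.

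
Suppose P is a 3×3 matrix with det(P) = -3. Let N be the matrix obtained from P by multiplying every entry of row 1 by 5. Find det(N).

det(N) = -15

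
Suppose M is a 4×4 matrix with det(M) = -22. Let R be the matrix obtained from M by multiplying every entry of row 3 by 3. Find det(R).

det(R) = -66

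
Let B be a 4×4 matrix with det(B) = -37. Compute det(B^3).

det(B^3) = (det B)^3 = (-37)^3 = -50653

-50653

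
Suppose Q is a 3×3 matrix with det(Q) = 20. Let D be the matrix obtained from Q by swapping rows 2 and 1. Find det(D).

-20

Swapping two rows multiplies the determinant by −1.
det(D) = (-1)·(20) = -20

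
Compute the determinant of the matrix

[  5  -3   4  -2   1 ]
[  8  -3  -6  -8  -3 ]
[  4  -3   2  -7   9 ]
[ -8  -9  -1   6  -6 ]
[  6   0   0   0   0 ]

Expand along row 5 (it has 4 zeros):
  + (6) · M_51   where M_51 = det([-3 4 -2 1; -3 -6 -8 -3; -3 2 -7 9; -9 -1 6 -6]) = -4794
det = (+1)·(6)·(-4794) = -28764

-28764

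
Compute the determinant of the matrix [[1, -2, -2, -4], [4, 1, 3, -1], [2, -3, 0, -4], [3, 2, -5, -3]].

Expand along row 3 (it has 1 zero):
  + (2) · M_31   where M_31 = det([-2 -2 -4; 1 3 -1; 2 -5 -3]) = 70
  − (-3) · M_32   where M_32 = det([1 -2 -4; 4 3 -1; 3 -5 -3]) = 84
  − (-4) · M_34   where M_34 = det([1 -2 -2; 4 1 3; 3 2 -5]) = -79
det = (+1)·(2)·(70) + (-1)·(-3)·(84) + (-1)·(-4)·(-79) = 76

76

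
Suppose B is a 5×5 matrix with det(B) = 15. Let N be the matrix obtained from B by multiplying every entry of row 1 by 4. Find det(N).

Scaling one row by 4 multiplies the determinant by 4.
det(N) = (4)·(15) = 60

60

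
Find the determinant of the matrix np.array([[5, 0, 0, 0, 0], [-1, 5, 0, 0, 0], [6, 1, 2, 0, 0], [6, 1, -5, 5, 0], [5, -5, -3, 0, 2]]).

500

The matrix is lower triangular, so the determinant is the product of the diagonal entries:
det = (5) · (5) · (2) · (5) · (2) = 500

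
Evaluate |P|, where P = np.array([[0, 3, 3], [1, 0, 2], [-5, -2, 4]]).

-48

Expand along row 1:
  − 3 · |1 2; -5 4| = −3·(4 − (-10)) = -42
  + 3 · |1 0; -5 -2| = 3·(-2 − 0) = -6
Sum: (-42) + (-6) = -48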